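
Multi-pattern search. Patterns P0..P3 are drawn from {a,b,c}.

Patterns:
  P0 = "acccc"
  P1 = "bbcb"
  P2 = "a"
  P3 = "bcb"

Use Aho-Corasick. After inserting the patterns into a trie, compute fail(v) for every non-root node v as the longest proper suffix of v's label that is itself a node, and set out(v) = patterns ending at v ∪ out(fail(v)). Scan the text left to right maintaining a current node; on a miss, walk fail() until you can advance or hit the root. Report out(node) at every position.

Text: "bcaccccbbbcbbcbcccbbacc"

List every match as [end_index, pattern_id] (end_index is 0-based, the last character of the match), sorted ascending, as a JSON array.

Construct AC machine:
Trie nodes:
  0='ε' goto a→1 b→6
  1='a' goto c→2  ←P2
  2='ac' goto c→3
  3='acc' goto c→4
  4='accc' goto c→5
  5='acccc' goto ·  ←P0
  6='b' goto b→7 c→10
  7='bb' goto c→8
  8='bbc' goto b→9
  9='bbcb' goto ·  ←P1
  10='bc' goto b→11
  11='bcb' goto ·  ←P3

Failure links (BFS by depth):
  n1('a'): parent n0 fail=0; on 'a' 0 → fail=0;  out {2}∪∅={2}
  n6('b'): parent n0 fail=0; on 'b' 0 → fail=0;  out ∅∪∅=∅
  n2('ac'): parent n1 fail=0; on 'c' 0 → fail=0;  out ∅∪∅=∅
  n7('bb'): parent n6 fail=0; on 'b' 0 → fail=6;  out ∅∪∅=∅
  n10('bc'): parent n6 fail=0; on 'c' 0 → fail=0;  out ∅∪∅=∅
  n3('acc'): parent n2 fail=0; on 'c' 0 → fail=0;  out ∅∪∅=∅
  n8('bbc'): parent n7 fail=6; on 'c' 6 → fail=10;  out ∅∪∅=∅
  n11('bcb'): parent n10 fail=0; on 'b' 0 → fail=6;  out {3}∪∅={3}
  n4('accc'): parent n3 fail=0; on 'c' 0 → fail=0;  out ∅∪∅=∅
  n9('bbcb'): parent n8 fail=10; on 'b' 10 → fail=11;  out {1}∪{3}={1,3}
  n5('acccc'): parent n4 fail=0; on 'c' 0 → fail=0;  out {0}∪∅={0}

Scan:
[0] read 'b'  n0⇒n6
[1] read 'c'  n6⇒n10
[2] read 'a'  n10⇒n1 (fail-walked)  → match P2@[2:2]
[3] read 'c'  n1⇒n2
[4] read 'c'  n2⇒n3
[5] read 'c'  n3⇒n4
[6] read 'c'  n4⇒n5  → match P0@[2:6]
[7] read 'b'  n5⇒n6 (fail-walked)
[8] read 'b'  n6⇒n7
[9] read 'b'  n7⇒n7 (fail-walked)
[10] read 'c'  n7⇒n8
[11] read 'b'  n8⇒n9  → match P1@[8:11],P3@[9:11]
[12] read 'b'  n9⇒n7 (fail-walked)
[13] read 'c'  n7⇒n8
[14] read 'b'  n8⇒n9  → match P1@[11:14],P3@[12:14]
[15] read 'c'  n9⇒n10 (fail-walked)
[16] read 'c'  n10⇒n0 (fail-walked)
[17] read 'c'  n0⇒n0
[18] read 'b'  n0⇒n6
[19] read 'b'  n6⇒n7
[20] read 'a'  n7⇒n1 (fail-walked)  → match P2@[20:20]
[21] read 'c'  n1⇒n2
[22] read 'c'  n2⇒n3

All matches (sorted): [[2,2],[6,0],[11,1],[11,3],[14,1],[14,3],[20,2]]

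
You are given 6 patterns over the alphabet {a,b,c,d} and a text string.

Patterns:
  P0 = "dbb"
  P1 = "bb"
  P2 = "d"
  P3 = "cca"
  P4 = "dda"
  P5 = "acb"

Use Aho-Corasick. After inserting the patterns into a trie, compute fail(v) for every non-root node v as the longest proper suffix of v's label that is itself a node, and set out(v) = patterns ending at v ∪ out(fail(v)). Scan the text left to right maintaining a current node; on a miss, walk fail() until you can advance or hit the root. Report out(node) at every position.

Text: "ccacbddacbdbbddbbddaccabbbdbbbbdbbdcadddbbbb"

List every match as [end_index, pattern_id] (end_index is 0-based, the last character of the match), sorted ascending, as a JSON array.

Build automaton:
Trie (insert patterns):
  0='ε' goto a→11 b→4 c→6 d→1
  1='d' goto b→2 d→9  ←P2
  2='db' goto b→3
  3='dbb' goto ·  ←P0
  4='b' goto b→5
  5='bb' goto ·  ←P1
  6='c' goto c→7
  7='cc' goto a→8
  8='cca' goto ·  ←P3
  9='dd' goto a→10
  10='dda' goto ·  ←P4
  11='a' goto c→12
  12='ac' goto b→13
  13='acb' goto ·  ←P5

BFS fail/out derivation:
  fail(1) 'd': from fail(0)=0 chase 'd': 0 ⇒ 0;  out={2}∪out(0)={2}
  fail(4) 'b': from fail(0)=0 chase 'b': 0 ⇒ 0;  out=∅∪out(0)=∅
  fail(6) 'c': from fail(0)=0 chase 'c': 0 ⇒ 0;  out=∅∪out(0)=∅
  fail(11) 'a': from fail(0)=0 chase 'a': 0 ⇒ 0;  out=∅∪out(0)=∅
  fail(2) 'db': from fail(1)=0 chase 'b': 0 ⇒ 4;  out=∅∪out(4)=∅
  fail(5) 'bb': from fail(4)=0 chase 'b': 0 ⇒ 4;  out={1}∪out(4)={1}
  fail(7) 'cc': from fail(6)=0 chase 'c': 0 ⇒ 6;  out=∅∪out(6)=∅
  fail(9) 'dd': from fail(1)=0 chase 'd': 0 ⇒ 1;  out=∅∪out(1)={2}
  fail(12) 'ac': from fail(11)=0 chase 'c': 0 ⇒ 6;  out=∅∪out(6)=∅
  fail(3) 'dbb': from fail(2)=4 chase 'b': 4 ⇒ 5;  out={0}∪out(5)={0,1}
  fail(8) 'cca': from fail(7)=6 chase 'a': 6→0 ⇒ 11;  out={3}∪out(11)={3}
  fail(10) 'dda': from fail(9)=1 chase 'a': 1→0 ⇒ 11;  out={4}∪out(11)={4}
  fail(13) 'acb': from fail(12)=6 chase 'b': 6→0 ⇒ 4;  out={5}∪out(4)={5}

Scan:
pos 0 'c': at 6
pos 1 'c': at 7
pos 2 'a': at 8  emit P3@[0:2]
pos 3 'c': at 12 ·f
pos 4 'b': at 13  emit P5@[2:4]
pos 5 'd': at 1 ·f  emit P2@[5:5]
pos 6 'd': at 9  emit P2@[6:6]
pos 7 'a': at 10  emit P4@[5:7]
pos 8 'c': at 12 ·f
pos 9 'b': at 13  emit P5@[7:9]
pos 10 'd': at 1 ·f  emit P2@[10:10]
pos 11 'b': at 2
pos 12 'b': at 3  emit P0@[10:12],P1@[11:12]
pos 13 'd': at 1 ·f  emit P2@[13:13]
pos 14 'd': at 9  emit P2@[14:14]
pos 15 'b': at 2 ·f
pos 16 'b': at 3  emit P0@[14:16],P1@[15:16]
pos 17 'd': at 1 ·f  emit P2@[17:17]
pos 18 'd': at 9  emit P2@[18:18]
pos 19 'a': at 10  emit P4@[17:19]
pos 20 'c': at 12 ·f
pos 21 'c': at 7 ·f
pos 22 'a': at 8  emit P3@[20:22]
pos 23 'b': at 4 ·f
pos 24 'b': at 5  emit P1@[23:24]
pos 25 'b': at 5 ·f  emit P1@[24:25]
pos 26 'd': at 1 ·f  emit P2@[26:26]
pos 27 'b': at 2
pos 28 'b': at 3  emit P0@[26:28],P1@[27:28]
pos 29 'b': at 5 ·f  emit P1@[28:29]
pos 30 'b': at 5 ·f  emit P1@[29:30]
pos 31 'd': at 1 ·f  emit P2@[31:31]
pos 32 'b': at 2
pos 33 'b': at 3  emit P0@[31:33],P1@[32:33]
pos 34 'd': at 1 ·f  emit P2@[34:34]
pos 35 'c': at 6 ·f
pos 36 'a': at 11 ·f
pos 37 'd': at 1 ·f  emit P2@[37:37]
pos 38 'd': at 9  emit P2@[38:38]
pos 39 'd': at 9 ·f  emit P2@[39:39]
pos 40 'b': at 2 ·f
pos 41 'b': at 3  emit P0@[39:41],P1@[40:41]
pos 42 'b': at 5 ·f  emit P1@[41:42]
pos 43 'b': at 5 ·f  emit P1@[42:43]

Matches: [[2,3],[4,5],[5,2],[6,2],[7,4],[9,5],[10,2],[12,0],[12,1],[13,2],[14,2],[16,0],[16,1],[17,2],[18,2],[19,4],[22,3],[24,1],[25,1],[26,2],[28,0],[28,1],[29,1],[30,1],[31,2],[33,0],[33,1],[34,2],[37,2],[38,2],[39,2],[41,0],[41,1],[42,1],[43,1]]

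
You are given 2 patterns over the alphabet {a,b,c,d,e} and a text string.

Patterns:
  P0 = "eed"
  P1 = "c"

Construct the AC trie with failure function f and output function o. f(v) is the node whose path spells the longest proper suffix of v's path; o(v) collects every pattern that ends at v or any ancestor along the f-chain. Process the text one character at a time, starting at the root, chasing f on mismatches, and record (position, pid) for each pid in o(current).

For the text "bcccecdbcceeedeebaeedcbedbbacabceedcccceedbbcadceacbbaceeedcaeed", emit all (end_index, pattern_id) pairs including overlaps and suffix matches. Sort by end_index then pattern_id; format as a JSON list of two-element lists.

Construct AC machine:
Trie nodes:
  n0 'ε': c→4 e→1
  n1 'e': e→2
  n2 'ee': d→3
  n3 'eed': ·  ←P0
  n4 'c': ·  ←P1

BFS fail/out derivation:
  n1('e'): parent n0 fail=0; on 'e' 0 → fail=0;  out ∅∪∅=∅
  n4('c'): parent n0 fail=0; on 'c' 0 → fail=0;  out {1}∪∅={1}
  n2('ee'): parent n1 fail=0; on 'e' 0 → fail=1;  out ∅∪∅=∅
  n3('eed'): parent n2 fail=1; on 'd' 1→0 → fail=0;  out {0}∪∅={0}

Text stream:
i=0 'b': node 0→0
i=1 'c': node 0→4  → match P1@[1:1]
i=2 'c': node 4→4 (via fail)  → match P1@[2:2]
i=3 'c': node 4→4 (via fail)  → match P1@[3:3]
i=4 'e': node 4→1 (via fail)
i=5 'c': node 1→4 (via fail)  → match P1@[5:5]
i=6 'd': node 4→0 (via fail)
i=7 'b': node 0→0
i=8 'c': node 0→4  → match P1@[8:8]
i=9 'c': node 4→4 (via fail)  → match P1@[9:9]
i=10 'e': node 4→1 (via fail)
i=11 'e': node 1→2
i=12 'e': node 2→2 (via fail)
i=13 'd': node 2→3  → match P0@[11:13]
i=14 'e': node 3→1 (via fail)
i=15 'e': node 1→2
i=16 'b': node 2→0 (via fail)
i=17 'a': node 0→0
i=18 'e': node 0→1
i=19 'e': node 1→2
i=20 'd': node 2→3  → match P0@[18:20]
i=21 'c': node 3→4 (via fail)  → match P1@[21:21]
i=22 'b': node 4→0 (via fail)
i=23 'e': node 0→1
i=24 'd': node 1→0 (via fail)
i=25 'b': node 0→0
i=26 'b': node 0→0
i=27 'a': node 0→0
i=28 'c': node 0→4  → match P1@[28:28]
i=29 'a': node 4→0 (via fail)
i=30 'b': node 0→0
i=31 'c': node 0→4  → match P1@[31:31]
i=32 'e': node 4→1 (via fail)
i=33 'e': node 1→2
i=34 'd': node 2→3  → match P0@[32:34]
i=35 'c': node 3→4 (via fail)  → match P1@[35:35]
i=36 'c': node 4→4 (via fail)  → match P1@[36:36]
i=37 'c': node 4→4 (via fail)  → match P1@[37:37]
i=38 'c': node 4→4 (via fail)  → match P1@[38:38]
i=39 'e': node 4→1 (via fail)
i=40 'e': node 1→2
i=41 'd': node 2→3  → match P0@[39:41]
i=42 'b': node 3→0 (via fail)
i=43 'b': node 0→0
i=44 'c': node 0→4  → match P1@[44:44]
i=45 'a': node 4→0 (via fail)
i=46 'd': node 0→0
i=47 'c': node 0→4  → match P1@[47:47]
i=48 'e': node 4→1 (via fail)
i=49 'a': node 1→0 (via fail)
i=50 'c': node 0→4  → match P1@[50:50]
i=51 'b': node 4→0 (via fail)
i=52 'b': node 0→0
i=53 'a': node 0→0
i=54 'c': node 0→4  → match P1@[54:54]
i=55 'e': node 4→1 (via fail)
i=56 'e': node 1→2
i=57 'e': node 2→2 (via fail)
i=58 'd': node 2→3  → match P0@[56:58]
i=59 'c': node 3→4 (via fail)  → match P1@[59:59]
i=60 'a': node 4→0 (via fail)
i=61 'e': node 0→1
i=62 'e': node 1→2
i=63 'd': node 2→3  → match P0@[61:63]

Result: [[1,1],[2,1],[3,1],[5,1],[8,1],[9,1],[13,0],[20,0],[21,1],[28,1],[31,1],[34,0],[35,1],[36,1],[37,1],[38,1],[41,0],[44,1],[47,1],[50,1],[54,1],[58,0],[59,1],[63,0]]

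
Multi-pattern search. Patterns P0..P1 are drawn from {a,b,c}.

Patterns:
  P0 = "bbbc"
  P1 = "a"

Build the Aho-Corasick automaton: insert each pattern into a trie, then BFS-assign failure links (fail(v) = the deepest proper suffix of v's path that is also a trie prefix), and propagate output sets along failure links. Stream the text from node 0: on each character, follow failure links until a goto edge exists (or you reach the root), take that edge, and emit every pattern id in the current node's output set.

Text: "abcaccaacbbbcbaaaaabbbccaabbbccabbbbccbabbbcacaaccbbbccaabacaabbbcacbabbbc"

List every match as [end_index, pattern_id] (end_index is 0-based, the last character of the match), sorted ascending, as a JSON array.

Build automaton:
Trie (insert patterns):
  0='ε' goto a→5 b→1
  1='b' goto b→2
  2='bb' goto b→3
  3='bbb' goto c→4
  4='bbbc' goto ·  [P0 ends]
  5='a' goto ·  [P1 ends]

Failure links (BFS by depth):
  fail(1) 'b': from fail(0)=0 chase 'b': 0 ⇒ 0;  out=∅∪out(0)=∅
  fail(5) 'a': from fail(0)=0 chase 'a': 0 ⇒ 0;  out={1}∪out(0)={1}
  fail(2) 'bb': from fail(1)=0 chase 'b': 0 ⇒ 1;  out=∅∪out(1)=∅
  fail(3) 'bbb': from fail(2)=1 chase 'b': 1 ⇒ 2;  out=∅∪out(2)=∅
  fail(4) 'bbbc': from fail(3)=2 chase 'c': 2→1→0 ⇒ 0;  out={0}∪out(0)={0}

Text stream:
i=0 'a': node 0→5  → match P1@[0:0]
i=1 'b': node 5→1 ·f
i=2 'c': node 1→0 ·f
i=3 'a': node 0→5  → match P1@[3:3]
i=4 'c': node 5→0 ·f
i=5 'c': node 0→0
i=6 'a': node 0→5  → match P1@[6:6]
i=7 'a': node 5→5 ·f  → match P1@[7:7]
i=8 'c': node 5→0 ·f
i=9 'b': node 0→1
i=10 'b': node 1→2
i=11 'b': node 2→3
i=12 'c': node 3→4  → match P0@[9:12]
i=13 'b': node 4→1 ·f
i=14 'a': node 1→5 ·f  → match P1@[14:14]
i=15 'a': node 5→5 ·f  → match P1@[15:15]
i=16 'a': node 5→5 ·f  → match P1@[16:16]
i=17 'a': node 5→5 ·f  → match P1@[17:17]
i=18 'a': node 5→5 ·f  → match P1@[18:18]
i=19 'b': node 5→1 ·f
i=20 'b': node 1→2
i=21 'b': node 2→3
i=22 'c': node 3→4  → match P0@[19:22]
i=23 'c': node 4→0 ·f
i=24 'a': node 0→5  → match P1@[24:24]
i=25 'a': node 5→5 ·f  → match P1@[25:25]
i=26 'b': node 5→1 ·f
i=27 'b': node 1→2
i=28 'b': node 2→3
i=29 'c': node 3→4  → match P0@[26:29]
i=30 'c': node 4→0 ·f
i=31 'a': node 0→5  → match P1@[31:31]
i=32 'b': node 5→1 ·f
i=33 'b': node 1→2
i=34 'b': node 2→3
i=35 'b': node 3→3 ·f
i=36 'c': node 3→4  → match P0@[33:36]
i=37 'c': node 4→0 ·f
i=38 'b': node 0→1
i=39 'a': node 1→5 ·f  → match P1@[39:39]
i=40 'b': node 5→1 ·f
i=41 'b': node 1→2
i=42 'b': node 2→3
i=43 'c': node 3→4  → match P0@[40:43]
i=44 'a': node 4→5 ·f  → match P1@[44:44]
i=45 'c': node 5→0 ·f
i=46 'a': node 0→5  → match P1@[46:46]
i=47 'a': node 5→5 ·f  → match P1@[47:47]
i=48 'c': node 5→0 ·f
i=49 'c': node 0→0
i=50 'b': node 0→1
i=51 'b': node 1→2
i=52 'b': node 2→3
i=53 'c': node 3→4  → match P0@[50:53]
i=54 'c': node 4→0 ·f
i=55 'a': node 0→5  → match P1@[55:55]
i=56 'a': node 5→5 ·f  → match P1@[56:56]
i=57 'b': node 5→1 ·f
i=58 'a': node 1→5 ·f  → match P1@[58:58]
i=59 'c': node 5→0 ·f
i=60 'a': node 0→5  → match P1@[60:60]
i=61 'a': node 5→5 ·f  → match P1@[61:61]
i=62 'b': node 5→1 ·f
i=63 'b': node 1→2
i=64 'b': node 2→3
i=65 'c': node 3→4  → match P0@[62:65]
i=66 'a': node 4→5 ·f  → match P1@[66:66]
i=67 'c': node 5→0 ·f
i=68 'b': node 0→1
i=69 'a': node 1→5 ·f  → match P1@[69:69]
i=70 'b': node 5→1 ·f
i=71 'b': node 1→2
i=72 'b': node 2→3
i=73 'c': node 3→4  → match P0@[70:73]

All matches (sorted): [[0,1],[3,1],[6,1],[7,1],[12,0],[14,1],[15,1],[16,1],[17,1],[18,1],[22,0],[24,1],[25,1],[29,0],[31,1],[36,0],[39,1],[43,0],[44,1],[46,1],[47,1],[53,0],[55,1],[56,1],[58,1],[60,1],[61,1],[65,0],[66,1],[69,1],[73,0]]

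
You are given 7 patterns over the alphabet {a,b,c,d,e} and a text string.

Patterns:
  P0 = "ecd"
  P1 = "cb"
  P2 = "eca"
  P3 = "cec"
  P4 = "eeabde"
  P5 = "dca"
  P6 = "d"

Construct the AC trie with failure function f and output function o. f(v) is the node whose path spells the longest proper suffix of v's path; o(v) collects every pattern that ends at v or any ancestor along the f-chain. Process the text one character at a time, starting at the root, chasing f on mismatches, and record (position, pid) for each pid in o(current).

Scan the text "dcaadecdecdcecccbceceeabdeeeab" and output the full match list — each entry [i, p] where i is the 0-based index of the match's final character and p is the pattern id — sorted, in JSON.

Build:
Trie (insert patterns):
  0='ε' goto c→4 d→14 e→1
  1='e' goto c→2 e→9
  2='ec' goto a→6 d→3
  3='ecd' goto ·  [P0 ends]
  4='c' goto b→5 e→7
  5='cb' goto ·  [P1 ends]
  6='eca' goto ·  [P2 ends]
  7='ce' goto c→8
  8='cec' goto ·  [P3 ends]
  9='ee' goto a→10
  10='eea' goto b→11
  11='eeab' goto d→12
  12='eeabd' goto e→13
  13='eeabde' goto ·  [P4 ends]
  14='d' goto c→15  [P6 ends]
  15='dc' goto a→16
  16='dca' goto ·  [P5 ends]

Failure links (BFS by depth):
  n1('e'): parent n0 fail=0; on 'e' 0 → fail=0;  out ∅∪∅=∅
  n4('c'): parent n0 fail=0; on 'c' 0 → fail=0;  out ∅∪∅=∅
  n14('d'): parent n0 fail=0; on 'd' 0 → fail=0;  out {6}∪∅={6}
  n2('ec'): parent n1 fail=0; on 'c' 0 → fail=4;  out ∅∪∅=∅
  n5('cb'): parent n4 fail=0; on 'b' 0 → fail=0;  out {1}∪∅={1}
  n7('ce'): parent n4 fail=0; on 'e' 0 → fail=1;  out ∅∪∅=∅
  n9('ee'): parent n1 fail=0; on 'e' 0 → fail=1;  out ∅∪∅=∅
  n15('dc'): parent n14 fail=0; on 'c' 0 → fail=4;  out ∅∪∅=∅
  n3('ecd'): parent n2 fail=4; on 'd' 4→0 → fail=14;  out {0}∪{6}={0,6}
  n6('eca'): parent n2 fail=4; on 'a' 4→0 → fail=0;  out {2}∪∅={2}
  n8('cec'): parent n7 fail=1; on 'c' 1 → fail=2;  out {3}∪∅={3}
  n10('eea'): parent n9 fail=1; on 'a' 1→0 → fail=0;  out ∅∪∅=∅
  n16('dca'): parent n15 fail=4; on 'a' 4→0 → fail=0;  out {5}∪∅={5}
  n11('eeab'): parent n10 fail=0; on 'b' 0 → fail=0;  out ∅∪∅=∅
  n12('eeabd'): parent n11 fail=0; on 'd' 0 → fail=14;  out ∅∪{6}={6}
  n13('eeabde'): parent n12 fail=14; on 'e' 14→0 → fail=1;  out {4}∪∅={4}

Text stream:
[0] read 'd'  n0⇒n14  emit P6@[0:0]
[1] read 'c'  n14⇒n15
[2] read 'a'  n15⇒n16  emit P5@[0:2]
[3] read 'a'  n16⇒n0 ·f
[4] read 'd'  n0⇒n14  emit P6@[4:4]
[5] read 'e'  n14⇒n1 ·f
[6] read 'c'  n1⇒n2
[7] read 'd'  n2⇒n3  emit P0@[5:7],P6@[7:7]
[8] read 'e'  n3⇒n1 ·f
[9] read 'c'  n1⇒n2
[10] read 'd'  n2⇒n3  emit P0@[8:10],P6@[10:10]
[11] read 'c'  n3⇒n15 ·f
[12] read 'e'  n15⇒n7 ·f
[13] read 'c'  n7⇒n8  emit P3@[11:13]
[14] read 'c'  n8⇒n4 ·f
[15] read 'c'  n4⇒n4 ·f
[16] read 'b'  n4⇒n5  emit P1@[15:16]
[17] read 'c'  n5⇒n4 ·f
[18] read 'e'  n4⇒n7
[19] read 'c'  n7⇒n8  emit P3@[17:19]
[20] read 'e'  n8⇒n7 ·f
[21] read 'e'  n7⇒n9 ·f
[22] read 'a'  n9⇒n10
[23] read 'b'  n10⇒n11
[24] read 'd'  n11⇒n12  emit P6@[24:24]
[25] read 'e'  n12⇒n13  emit P4@[20:25]
[26] read 'e'  n13⇒n9 ·f
[27] read 'e'  n9⇒n9 ·f
[28] read 'a'  n9⇒n10
[29] read 'b'  n10⇒n11

Result: [[0,6],[2,5],[4,6],[7,0],[7,6],[10,0],[10,6],[13,3],[16,1],[19,3],[24,6],[25,4]]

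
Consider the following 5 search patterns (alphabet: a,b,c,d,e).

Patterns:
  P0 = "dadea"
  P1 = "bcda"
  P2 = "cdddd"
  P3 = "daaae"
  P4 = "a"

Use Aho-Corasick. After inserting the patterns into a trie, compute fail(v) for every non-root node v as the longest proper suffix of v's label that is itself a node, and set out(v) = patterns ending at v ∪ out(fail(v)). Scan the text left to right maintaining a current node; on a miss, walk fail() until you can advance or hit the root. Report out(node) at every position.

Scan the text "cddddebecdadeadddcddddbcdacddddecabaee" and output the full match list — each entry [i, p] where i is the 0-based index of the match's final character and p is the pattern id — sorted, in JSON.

Build:
Trie (insert patterns):
  n0 'ε': a→18 b→6 c→10 d→1
  n1 'd': a→2
  n2 'da': a→15 d→3
  n3 'dad': e→4
  n4 'dade': a→5
  n5 'dadea': ·  [P0 ends]
  n6 'b': c→7
  n7 'bc': d→8
  n8 'bcd': a→9
  n9 'bcda': ·  [P1 ends]
  n10 'c': d→11
  n11 'cd': d→12
  n12 'cdd': d→13
  n13 'cddd': d→14
  n14 'cdddd': ·  [P2 ends]
  n15 'daa': a→16
  n16 'daaa': e→17
  n17 'daaae': ·  [P3 ends]
  n18 'a': ·  [P4 ends]

BFS fail/out derivation:
  fail(1) 'd': from fail(0)=0 chase 'd': 0 ⇒ 0;  out=∅∪out(0)=∅
  fail(6) 'b': from fail(0)=0 chase 'b': 0 ⇒ 0;  out=∅∪out(0)=∅
  fail(10) 'c': from fail(0)=0 chase 'c': 0 ⇒ 0;  out=∅∪out(0)=∅
  fail(18) 'a': from fail(0)=0 chase 'a': 0 ⇒ 0;  out={4}∪out(0)={4}
  fail(2) 'da': from fail(1)=0 chase 'a': 0 ⇒ 18;  out=∅∪out(18)={4}
  fail(7) 'bc': from fail(6)=0 chase 'c': 0 ⇒ 10;  out=∅∪out(10)=∅
  fail(11) 'cd': from fail(10)=0 chase 'd': 0 ⇒ 1;  out=∅∪out(1)=∅
  fail(3) 'dad': from fail(2)=18 chase 'd': 18→0 ⇒ 1;  out=∅∪out(1)=∅
  fail(8) 'bcd': from fail(7)=10 chase 'd': 10 ⇒ 11;  out=∅∪out(11)=∅
  fail(12) 'cdd': from fail(11)=1 chase 'd': 1→0 ⇒ 1;  out=∅∪out(1)=∅
  fail(15) 'daa': from fail(2)=18 chase 'a': 18→0 ⇒ 18;  out=∅∪out(18)={4}
  fail(4) 'dade': from fail(3)=1 chase 'e': 1→0 ⇒ 0;  out=∅∪out(0)=∅
  fail(9) 'bcda': from fail(8)=11 chase 'a': 11→1 ⇒ 2;  out={1}∪out(2)={1,4}
  fail(13) 'cddd': from fail(12)=1 chase 'd': 1→0 ⇒ 1;  out=∅∪out(1)=∅
  fail(16) 'daaa': from fail(15)=18 chase 'a': 18→0 ⇒ 18;  out=∅∪out(18)={4}
  fail(5) 'dadea': from fail(4)=0 chase 'a': 0 ⇒ 18;  out={0}∪out(18)={0,4}
  fail(14) 'cdddd': from fail(13)=1 chase 'd': 1→0 ⇒ 1;  out={2}∪out(1)={2}
  fail(17) 'daaae': from fail(16)=18 chase 'e': 18→0 ⇒ 0;  out={3}∪out(0)={3}

Run:
pos 0 'c': at 10
pos 1 'd': at 11
pos 2 'd': at 12
pos 3 'd': at 13
pos 4 'd': at 14  → match P2@[0:4]
pos 5 'e': at 0 ·f
pos 6 'b': at 6
pos 7 'e': at 0 ·f
pos 8 'c': at 10
pos 9 'd': at 11
pos 10 'a': at 2 ·f  → match P4@[10:10]
pos 11 'd': at 3
pos 12 'e': at 4
pos 13 'a': at 5  → match P0@[9:13],P4@[13:13]
pos 14 'd': at 1 ·f
pos 15 'd': at 1 ·f
pos 16 'd': at 1 ·f
pos 17 'c': at 10 ·f
pos 18 'd': at 11
pos 19 'd': at 12
pos 20 'd': at 13
pos 21 'd': at 14  → match P2@[17:21]
pos 22 'b': at 6 ·f
pos 23 'c': at 7
pos 24 'd': at 8
pos 25 'a': at 9  → match P1@[22:25],P4@[25:25]
pos 26 'c': at 10 ·f
pos 27 'd': at 11
pos 28 'd': at 12
pos 29 'd': at 13
pos 30 'd': at 14  → match P2@[26:30]
pos 31 'e': at 0 ·f
pos 32 'c': at 10
pos 33 'a': at 18 ·f  → match P4@[33:33]
pos 34 'b': at 6 ·f
pos 35 'a': at 18 ·f  → match P4@[35:35]
pos 36 'e': at 0 ·f
pos 37 'e': at 0

Result: [[4,2],[10,4],[13,0],[13,4],[21,2],[25,1],[25,4],[30,2],[33,4],[35,4]]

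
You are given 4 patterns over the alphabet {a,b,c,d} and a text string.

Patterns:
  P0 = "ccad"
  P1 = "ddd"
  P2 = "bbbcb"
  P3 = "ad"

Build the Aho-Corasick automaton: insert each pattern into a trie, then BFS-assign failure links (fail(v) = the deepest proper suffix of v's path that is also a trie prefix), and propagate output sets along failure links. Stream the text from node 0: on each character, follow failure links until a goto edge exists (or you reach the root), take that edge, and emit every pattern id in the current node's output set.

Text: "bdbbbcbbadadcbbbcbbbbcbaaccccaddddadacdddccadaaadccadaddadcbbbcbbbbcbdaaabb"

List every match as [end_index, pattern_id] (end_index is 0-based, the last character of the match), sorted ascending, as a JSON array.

Construct AC machine:
Trie nodes:
  0='ε' goto a→13 b→8 c→1 d→5
  1='c' goto c→2
  2='cc' goto a→3
  3='cca' goto d→4
  4='ccad' goto ·  [P0 ends]
  5='d' goto d→6
  6='dd' goto d→7
  7='ddd' goto ·  [P1 ends]
  8='b' goto b→9
  9='bb' goto b→10
  10='bbb' goto c→11
  11='bbbc' goto b→12
  12='bbbcb' goto ·  [P2 ends]
  13='a' goto d→14
  14='ad' goto ·  [P3 ends]

BFS fail/out derivation:
  fail(1) 'c': from fail(0)=0 chase 'c': 0 ⇒ 0;  out=∅∪out(0)=∅
  fail(5) 'd': from fail(0)=0 chase 'd': 0 ⇒ 0;  out=∅∪out(0)=∅
  fail(8) 'b': from fail(0)=0 chase 'b': 0 ⇒ 0;  out=∅∪out(0)=∅
  fail(13) 'a': from fail(0)=0 chase 'a': 0 ⇒ 0;  out=∅∪out(0)=∅
  fail(2) 'cc': from fail(1)=0 chase 'c': 0 ⇒ 1;  out=∅∪out(1)=∅
  fail(6) 'dd': from fail(5)=0 chase 'd': 0 ⇒ 5;  out=∅∪out(5)=∅
  fail(9) 'bb': from fail(8)=0 chase 'b': 0 ⇒ 8;  out=∅∪out(8)=∅
  fail(14) 'ad': from fail(13)=0 chase 'd': 0 ⇒ 5;  out={3}∪out(5)={3}
  fail(3) 'cca': from fail(2)=1 chase 'a': 1→0 ⇒ 13;  out=∅∪out(13)=∅
  fail(7) 'ddd': from fail(6)=5 chase 'd': 5 ⇒ 6;  out={1}∪out(6)={1}
  fail(10) 'bbb': from fail(9)=8 chase 'b': 8 ⇒ 9;  out=∅∪out(9)=∅
  fail(4) 'ccad': from fail(3)=13 chase 'd': 13 ⇒ 14;  out={0}∪out(14)={0,3}
  fail(11) 'bbbc': from fail(10)=9 chase 'c': 9→8→0 ⇒ 1;  out=∅∪out(1)=∅
  fail(12) 'bbbcb': from fail(11)=1 chase 'b': 1→0 ⇒ 8;  out={2}∪out(8)={2}

Scan:
i=0 'b': node 0→8
i=1 'd': node 8→5 (fail-walked)
i=2 'b': node 5→8 (fail-walked)
i=3 'b': node 8→9
i=4 'b': node 9→10
i=5 'c': node 10→11
i=6 'b': node 11→12  → match P2@[2:6]
i=7 'b': node 12→9 (fail-walked)
i=8 'a': node 9→13 (fail-walked)
i=9 'd': node 13→14  → match P3@[8:9]
i=10 'a': node 14→13 (fail-walked)
i=11 'd': node 13→14  → match P3@[10:11]
i=12 'c': node 14→1 (fail-walked)
i=13 'b': node 1→8 (fail-walked)
i=14 'b': node 8→9
i=15 'b': node 9→10
i=16 'c': node 10→11
i=17 'b': node 11→12  → match P2@[13:17]
i=18 'b': node 12→9 (fail-walked)
i=19 'b': node 9→10
i=20 'b': node 10→10 (fail-walked)
i=21 'c': node 10→11
i=22 'b': node 11→12  → match P2@[18:22]
i=23 'a': node 12→13 (fail-walked)
i=24 'a': node 13→13 (fail-walked)
i=25 'c': node 13→1 (fail-walked)
i=26 'c': node 1→2
i=27 'c': node 2→2 (fail-walked)
i=28 'c': node 2→2 (fail-walked)
i=29 'a': node 2→3
i=30 'd': node 3→4  → match P0@[27:30],P3@[29:30]
i=31 'd': node 4→6 (fail-walked)
i=32 'd': node 6→7  → match P1@[30:32]
i=33 'd': node 7→7 (fail-walked)  → match P1@[31:33]
i=34 'a': node 7→13 (fail-walked)
i=35 'd': node 13→14  → match P3@[34:35]
i=36 'a': node 14→13 (fail-walked)
i=37 'c': node 13→1 (fail-walked)
i=38 'd': node 1→5 (fail-walked)
i=39 'd': node 5→6
i=40 'd': node 6→7  → match P1@[38:40]
i=41 'c': node 7→1 (fail-walked)
i=42 'c': node 1→2
i=43 'a': node 2→3
i=44 'd': node 3→4  → match P0@[41:44],P3@[43:44]
i=45 'a': node 4→13 (fail-walked)
i=46 'a': node 13→13 (fail-walked)
i=47 'a': node 13→13 (fail-walked)
i=48 'd': node 13→14  → match P3@[47:48]
i=49 'c': node 14→1 (fail-walked)
i=50 'c': node 1→2
i=51 'a': node 2→3
i=52 'd': node 3→4  → match P0@[49:52],P3@[51:52]
i=53 'a': node 4→13 (fail-walked)
i=54 'd': node 13→14  → match P3@[53:54]
i=55 'd': node 14→6 (fail-walked)
i=56 'a': node 6→13 (fail-walked)
i=57 'd': node 13→14  → match P3@[56:57]
i=58 'c': node 14→1 (fail-walked)
i=59 'b': node 1→8 (fail-walked)
i=60 'b': node 8→9
i=61 'b': node 9→10
i=62 'c': node 10→11
i=63 'b': node 11→12  → match P2@[59:63]
i=64 'b': node 12→9 (fail-walked)
i=65 'b': node 9→10
i=66 'b': node 10→10 (fail-walked)
i=67 'c': node 10→11
i=68 'b': node 11→12  → match P2@[64:68]
i=69 'd': node 12→5 (fail-walked)
i=70 'a': node 5→13 (fail-walked)
i=71 'a': node 13→13 (fail-walked)
i=72 'a': node 13→13 (fail-walked)
i=73 'b': node 13→8 (fail-walked)
i=74 'b': node 8→9

All matches (sorted): [[6,2],[9,3],[11,3],[17,2],[22,2],[30,0],[30,3],[32,1],[33,1],[35,3],[40,1],[44,0],[44,3],[48,3],[52,0],[52,3],[54,3],[57,3],[63,2],[68,2]]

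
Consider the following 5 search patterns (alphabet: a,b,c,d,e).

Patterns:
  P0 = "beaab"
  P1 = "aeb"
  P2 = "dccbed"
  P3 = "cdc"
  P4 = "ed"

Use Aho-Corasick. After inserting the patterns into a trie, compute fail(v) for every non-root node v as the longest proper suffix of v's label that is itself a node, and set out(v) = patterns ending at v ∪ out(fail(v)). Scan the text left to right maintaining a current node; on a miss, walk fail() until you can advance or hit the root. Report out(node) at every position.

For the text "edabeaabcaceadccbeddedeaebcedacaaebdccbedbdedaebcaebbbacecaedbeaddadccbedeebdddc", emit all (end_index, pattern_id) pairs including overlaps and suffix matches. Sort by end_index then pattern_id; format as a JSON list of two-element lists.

Build automaton:
Trie nodes:
  n0 'ε': a→6 b→1 c→15 d→9 e→18
  n1 'b': e→2
  n2 'be': a→3
  n3 'bea': a→4
  n4 'beaa': b→5
  n5 'beaab': ·  [P0 ends]
  n6 'a': e→7
  n7 'ae': b→8
  n8 'aeb': ·  [P1 ends]
  n9 'd': c→10
  n10 'dc': c→11
  n11 'dcc': b→12
  n12 'dccb': e→13
  n13 'dccbe': d→14
  n14 'dccbed': ·  [P2 ends]
  n15 'c': d→16
  n16 'cd': c→17
  n17 'cdc': ·  [P3 ends]
  n18 'e': d→19
  n19 'ed': ·  [P4 ends]

BFS fail/out derivation:
  fail(1) 'b': from fail(0)=0 chase 'b': 0 ⇒ 0;  out=∅∪out(0)=∅
  fail(6) 'a': from fail(0)=0 chase 'a': 0 ⇒ 0;  out=∅∪out(0)=∅
  fail(9) 'd': from fail(0)=0 chase 'd': 0 ⇒ 0;  out=∅∪out(0)=∅
  fail(15) 'c': from fail(0)=0 chase 'c': 0 ⇒ 0;  out=∅∪out(0)=∅
  fail(18) 'e': from fail(0)=0 chase 'e': 0 ⇒ 0;  out=∅∪out(0)=∅
  fail(2) 'be': from fail(1)=0 chase 'e': 0 ⇒ 18;  out=∅∪out(18)=∅
  fail(7) 'ae': from fail(6)=0 chase 'e': 0 ⇒ 18;  out=∅∪out(18)=∅
  fail(10) 'dc': from fail(9)=0 chase 'c': 0 ⇒ 15;  out=∅∪out(15)=∅
  fail(16) 'cd': from fail(15)=0 chase 'd': 0 ⇒ 9;  out=∅∪out(9)=∅
  fail(19) 'ed': from fail(18)=0 chase 'd': 0 ⇒ 9;  out={4}∪out(9)={4}
  fail(3) 'bea': from fail(2)=18 chase 'a': 18→0 ⇒ 6;  out=∅∪out(6)=∅
  fail(8) 'aeb': from fail(7)=18 chase 'b': 18→0 ⇒ 1;  out={1}∪out(1)={1}
  fail(11) 'dcc': from fail(10)=15 chase 'c': 15→0 ⇒ 15;  out=∅∪out(15)=∅
  fail(17) 'cdc': from fail(16)=9 chase 'c': 9 ⇒ 10;  out={3}∪out(10)={3}
  fail(4) 'beaa': from fail(3)=6 chase 'a': 6→0 ⇒ 6;  out=∅∪out(6)=∅
  fail(12) 'dccb': from fail(11)=15 chase 'b': 15→0 ⇒ 1;  out=∅∪out(1)=∅
  fail(5) 'beaab': from fail(4)=6 chase 'b': 6→0 ⇒ 1;  out={0}∪out(1)={0}
  fail(13) 'dccbe': from fail(12)=1 chase 'e': 1 ⇒ 2;  out=∅∪out(2)=∅
  fail(14) 'dccbed': from fail(13)=2 chase 'd': 2→18 ⇒ 19;  out={2}∪out(19)={2,4}

Scan:
pos 0 'e': at 18
pos 1 'd': at 19  → match P4@[0:1]
pos 2 'a': at 6 (via fail)
pos 3 'b': at 1 (via fail)
pos 4 'e': at 2
pos 5 'a': at 3
pos 6 'a': at 4
pos 7 'b': at 5  → match P0@[3:7]
pos 8 'c': at 15 (via fail)
pos 9 'a': at 6 (via fail)
pos 10 'c': at 15 (via fail)
pos 11 'e': at 18 (via fail)
pos 12 'a': at 6 (via fail)
pos 13 'd': at 9 (via fail)
pos 14 'c': at 10
pos 15 'c': at 11
pos 16 'b': at 12
pos 17 'e': at 13
pos 18 'd': at 14  → match P2@[13:18],P4@[17:18]
pos 19 'd': at 9 (via fail)
pos 20 'e': at 18 (via fail)
pos 21 'd': at 19  → match P4@[20:21]
pos 22 'e': at 18 (via fail)
pos 23 'a': at 6 (via fail)
pos 24 'e': at 7
pos 25 'b': at 8  → match P1@[23:25]
pos 26 'c': at 15 (via fail)
pos 27 'e': at 18 (via fail)
pos 28 'd': at 19  → match P4@[27:28]
pos 29 'a': at 6 (via fail)
pos 30 'c': at 15 (via fail)
pos 31 'a': at 6 (via fail)
pos 32 'a': at 6 (via fail)
pos 33 'e': at 7
pos 34 'b': at 8  → match P1@[32:34]
pos 35 'd': at 9 (via fail)
pos 36 'c': at 10
pos 37 'c': at 11
pos 38 'b': at 12
pos 39 'e': at 13
pos 40 'd': at 14  → match P2@[35:40],P4@[39:40]
pos 41 'b': at 1 (via fail)
pos 42 'd': at 9 (via fail)
pos 43 'e': at 18 (via fail)
pos 44 'd': at 19  → match P4@[43:44]
pos 45 'a': at 6 (via fail)
pos 46 'e': at 7
pos 47 'b': at 8  → match P1@[45:47]
pos 48 'c': at 15 (via fail)
pos 49 'a': at 6 (via fail)
pos 50 'e': at 7
pos 51 'b': at 8  → match P1@[49:51]
pos 52 'b': at 1 (via fail)
pos 53 'b': at 1 (via fail)
pos 54 'a': at 6 (via fail)
pos 55 'c': at 15 (via fail)
pos 56 'e': at 18 (via fail)
pos 57 'c': at 15 (via fail)
pos 58 'a': at 6 (via fail)
pos 59 'e': at 7
pos 60 'd': at 19 (via fail)  → match P4@[59:60]
pos 61 'b': at 1 (via fail)
pos 62 'e': at 2
pos 63 'a': at 3
pos 64 'd': at 9 (via fail)
pos 65 'd': at 9 (via fail)
pos 66 'a': at 6 (via fail)
pos 67 'd': at 9 (via fail)
pos 68 'c': at 10
pos 69 'c': at 11
pos 70 'b': at 12
pos 71 'e': at 13
pos 72 'd': at 14  → match P2@[67:72],P4@[71:72]
pos 73 'e': at 18 (via fail)
pos 74 'e': at 18 (via fail)
pos 75 'b': at 1 (via fail)
pos 76 'd': at 9 (via fail)
pos 77 'd': at 9 (via fail)
pos 78 'd': at 9 (via fail)
pos 79 'c': at 10

Result: [[1,4],[7,0],[18,2],[18,4],[21,4],[25,1],[28,4],[34,1],[40,2],[40,4],[44,4],[47,1],[51,1],[60,4],[72,2],[72,4]]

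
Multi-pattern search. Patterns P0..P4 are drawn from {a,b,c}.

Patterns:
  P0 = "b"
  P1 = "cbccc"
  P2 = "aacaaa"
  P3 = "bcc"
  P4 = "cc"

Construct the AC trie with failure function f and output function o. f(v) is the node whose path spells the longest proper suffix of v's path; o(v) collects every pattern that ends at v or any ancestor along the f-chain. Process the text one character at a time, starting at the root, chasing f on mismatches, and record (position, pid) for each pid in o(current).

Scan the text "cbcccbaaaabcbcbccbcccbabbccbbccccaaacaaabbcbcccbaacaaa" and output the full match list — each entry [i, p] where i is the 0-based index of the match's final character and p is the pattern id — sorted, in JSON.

Build automaton:
Trie (insert patterns):
  0='ε' goto a→7 b→1 c→2
  1='b' goto c→13  ←P0
  2='c' goto b→3 c→15
  3='cb' goto c→4
  4='cbc' goto c→5
  5='cbcc' goto c→6
  6='cbccc' goto ·  ←P1
  7='a' goto a→8
  8='aa' goto c→9
  9='aac' goto a→10
  10='aaca' goto a→11
  11='aacaa' goto a→12
  12='aacaaa' goto ·  ←P2
  13='bc' goto c→14
  14='bcc' goto ·  ←P3
  15='cc' goto ·  ←P4

Failure links (BFS by depth):
  fail(1) 'b': from fail(0)=0 chase 'b': 0 ⇒ 0;  out={0}∪out(0)={0}
  fail(2) 'c': from fail(0)=0 chase 'c': 0 ⇒ 0;  out=∅∪out(0)=∅
  fail(7) 'a': from fail(0)=0 chase 'a': 0 ⇒ 0;  out=∅∪out(0)=∅
  fail(3) 'cb': from fail(2)=0 chase 'b': 0 ⇒ 1;  out=∅∪out(1)={0}
  fail(8) 'aa': from fail(7)=0 chase 'a': 0 ⇒ 7;  out=∅∪out(7)=∅
  fail(13) 'bc': from fail(1)=0 chase 'c': 0 ⇒ 2;  out=∅∪out(2)=∅
  fail(15) 'cc': from fail(2)=0 chase 'c': 0 ⇒ 2;  out={4}∪out(2)={4}
  fail(4) 'cbc': from fail(3)=1 chase 'c': 1 ⇒ 13;  out=∅∪out(13)=∅
  fail(9) 'aac': from fail(8)=7 chase 'c': 7→0 ⇒ 2;  out=∅∪out(2)=∅
  fail(14) 'bcc': from fail(13)=2 chase 'c': 2 ⇒ 15;  out={3}∪out(15)={3,4}
  fail(5) 'cbcc': from fail(4)=13 chase 'c': 13 ⇒ 14;  out=∅∪out(14)={3,4}
  fail(10) 'aaca': from fail(9)=2 chase 'a': 2→0 ⇒ 7;  out=∅∪out(7)=∅
  fail(6) 'cbccc': from fail(5)=14 chase 'c': 14→15→2 ⇒ 15;  out={1}∪out(15)={1,4}
  fail(11) 'aacaa': from fail(10)=7 chase 'a': 7 ⇒ 8;  out=∅∪out(8)=∅
  fail(12) 'aacaaa': from fail(11)=8 chase 'a': 8→7 ⇒ 8;  out={2}∪out(8)={2}

Run:
[0] read 'c'  n0⇒n2
[1] read 'b'  n2⇒n3  → match P0@[1:1]
[2] read 'c'  n3⇒n4
[3] read 'c'  n4⇒n5  → match P3@[1:3],P4@[2:3]
[4] read 'c'  n5⇒n6  → match P1@[0:4],P4@[3:4]
[5] read 'b'  n6⇒n3 ·f  → match P0@[5:5]
[6] read 'a'  n3⇒n7 ·f
[7] read 'a'  n7⇒n8
[8] read 'a'  n8⇒n8 ·f
[9] read 'a'  n8⇒n8 ·f
[10] read 'b'  n8⇒n1 ·f  → match P0@[10:10]
[11] read 'c'  n1⇒n13
[12] read 'b'  n13⇒n3 ·f  → match P0@[12:12]
[13] read 'c'  n3⇒n4
[14] read 'b'  n4⇒n3 ·f  → match P0@[14:14]
[15] read 'c'  n3⇒n4
[16] read 'c'  n4⇒n5  → match P3@[14:16],P4@[15:16]
[17] read 'b'  n5⇒n3 ·f  → match P0@[17:17]
[18] read 'c'  n3⇒n4
[19] read 'c'  n4⇒n5  → match P3@[17:19],P4@[18:19]
[20] read 'c'  n5⇒n6  → match P1@[16:20],P4@[19:20]
[21] read 'b'  n6⇒n3 ·f  → match P0@[21:21]
[22] read 'a'  n3⇒n7 ·f
[23] read 'b'  n7⇒n1 ·f  → match P0@[23:23]
[24] read 'b'  n1⇒n1 ·f  → match P0@[24:24]
[25] read 'c'  n1⇒n13
[26] read 'c'  n13⇒n14  → match P3@[24:26],P4@[25:26]
[27] read 'b'  n14⇒n3 ·f  → match P0@[27:27]
[28] read 'b'  n3⇒n1 ·f  → match P0@[28:28]
[29] read 'c'  n1⇒n13
[30] read 'c'  n13⇒n14  → match P3@[28:30],P4@[29:30]
[31] read 'c'  n14⇒n15 ·f  → match P4@[30:31]
[32] read 'c'  n15⇒n15 ·f  → match P4@[31:32]
[33] read 'a'  n15⇒n7 ·f
[34] read 'a'  n7⇒n8
[35] read 'a'  n8⇒n8 ·f
[36] read 'c'  n8⇒n9
[37] read 'a'  n9⇒n10
[38] read 'a'  n10⇒n11
[39] read 'a'  n11⇒n12  → match P2@[34:39]
[40] read 'b'  n12⇒n1 ·f  → match P0@[40:40]
[41] read 'b'  n1⇒n1 ·f  → match P0@[41:41]
[42] read 'c'  n1⇒n13
[43] read 'b'  n13⇒n3 ·f  → match P0@[43:43]
[44] read 'c'  n3⇒n4
[45] read 'c'  n4⇒n5  → match P3@[43:45],P4@[44:45]
[46] read 'c'  n5⇒n6  → match P1@[42:46],P4@[45:46]
[47] read 'b'  n6⇒n3 ·f  → match P0@[47:47]
[48] read 'a'  n3⇒n7 ·f
[49] read 'a'  n7⇒n8
[50] read 'c'  n8⇒n9
[51] read 'a'  n9⇒n10
[52] read 'a'  n10⇒n11
[53] read 'a'  n11⇒n12  → match P2@[48:53]

Result: [[1,0],[3,3],[3,4],[4,1],[4,4],[5,0],[10,0],[12,0],[14,0],[16,3],[16,4],[17,0],[19,3],[19,4],[20,1],[20,4],[21,0],[23,0],[24,0],[26,3],[26,4],[27,0],[28,0],[30,3],[30,4],[31,4],[32,4],[39,2],[40,0],[41,0],[43,0],[45,3],[45,4],[46,1],[46,4],[47,0],[53,2]]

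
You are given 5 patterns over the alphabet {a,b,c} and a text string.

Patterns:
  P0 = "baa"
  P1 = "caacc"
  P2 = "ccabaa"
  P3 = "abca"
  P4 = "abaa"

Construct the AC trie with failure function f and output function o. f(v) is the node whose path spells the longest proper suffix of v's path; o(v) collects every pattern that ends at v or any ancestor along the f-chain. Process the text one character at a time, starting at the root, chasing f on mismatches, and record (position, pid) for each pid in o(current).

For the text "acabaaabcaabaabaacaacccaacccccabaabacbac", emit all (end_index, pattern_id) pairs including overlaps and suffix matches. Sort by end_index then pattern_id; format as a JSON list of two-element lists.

Construct AC machine:
Trie nodes:
  0='ε' goto a→14 b→1 c→4
  1='b' goto a→2
  2='ba' goto a→3
  3='baa' goto ·  ←P0
  4='c' goto a→5 c→9
  5='ca' goto a→6
  6='caa' goto c→7
  7='caac' goto c→8
  8='caacc' goto ·  ←P1
  9='cc' goto a→10
  10='cca' goto b→11
  11='ccab' goto a→12
  12='ccaba' goto a→13
  13='ccabaa' goto ·  ←P2
  14='a' goto b→15
  15='ab' goto a→18 c→16
  16='abc' goto a→17
  17='abca' goto ·  ←P3
  18='aba' goto a→19
  19='abaa' goto ·  ←P4

Failure links (BFS by depth):
  fail(1) 'b': from fail(0)=0 chase 'b': 0 ⇒ 0;  out=∅∪out(0)=∅
  fail(4) 'c': from fail(0)=0 chase 'c': 0 ⇒ 0;  out=∅∪out(0)=∅
  fail(14) 'a': from fail(0)=0 chase 'a': 0 ⇒ 0;  out=∅∪out(0)=∅
  fail(2) 'ba': from fail(1)=0 chase 'a': 0 ⇒ 14;  out=∅∪out(14)=∅
  fail(5) 'ca': from fail(4)=0 chase 'a': 0 ⇒ 14;  out=∅∪out(14)=∅
  fail(9) 'cc': from fail(4)=0 chase 'c': 0 ⇒ 4;  out=∅∪out(4)=∅
  fail(15) 'ab': from fail(14)=0 chase 'b': 0 ⇒ 1;  out=∅∪out(1)=∅
  fail(3) 'baa': from fail(2)=14 chase 'a': 14→0 ⇒ 14;  out={0}∪out(14)={0}
  fail(6) 'caa': from fail(5)=14 chase 'a': 14→0 ⇒ 14;  out=∅∪out(14)=∅
  fail(10) 'cca': from fail(9)=4 chase 'a': 4 ⇒ 5;  out=∅∪out(5)=∅
  fail(16) 'abc': from fail(15)=1 chase 'c': 1→0 ⇒ 4;  out=∅∪out(4)=∅
  fail(18) 'aba': from fail(15)=1 chase 'a': 1 ⇒ 2;  out=∅∪out(2)=∅
  fail(7) 'caac': from fail(6)=14 chase 'c': 14→0 ⇒ 4;  out=∅∪out(4)=∅
  fail(11) 'ccab': from fail(10)=5 chase 'b': 5→14 ⇒ 15;  out=∅∪out(15)=∅
  fail(17) 'abca': from fail(16)=4 chase 'a': 4 ⇒ 5;  out={3}∪out(5)={3}
  fail(19) 'abaa': from fail(18)=2 chase 'a': 2 ⇒ 3;  out={4}∪out(3)={0,4}
  fail(8) 'caacc': from fail(7)=4 chase 'c': 4 ⇒ 9;  out={1}∪out(9)={1}
  fail(12) 'ccaba': from fail(11)=15 chase 'a': 15 ⇒ 18;  out=∅∪out(18)=∅
  fail(13) 'ccabaa': from fail(12)=18 chase 'a': 18 ⇒ 19;  out={2}∪out(19)={0,2,4}

Run:
[0] read 'a'  n0⇒n14
[1] read 'c'  n14⇒n4 (via fail)
[2] read 'a'  n4⇒n5
[3] read 'b'  n5⇒n15 (via fail)
[4] read 'a'  n15⇒n18
[5] read 'a'  n18⇒n19  → match P0@[3:5],P4@[2:5]
[6] read 'a'  n19⇒n14 (via fail)
[7] read 'b'  n14⇒n15
[8] read 'c'  n15⇒n16
[9] read 'a'  n16⇒n17  → match P3@[6:9]
[10] read 'a'  n17⇒n6 (via fail)
[11] read 'b'  n6⇒n15 (via fail)
[12] read 'a'  n15⇒n18
[13] read 'a'  n18⇒n19  → match P0@[11:13],P4@[10:13]
[14] read 'b'  n19⇒n15 (via fail)
[15] read 'a'  n15⇒n18
[16] read 'a'  n18⇒n19  → match P0@[14:16],P4@[13:16]
[17] read 'c'  n19⇒n4 (via fail)
[18] read 'a'  n4⇒n5
[19] read 'a'  n5⇒n6
[20] read 'c'  n6⇒n7
[21] read 'c'  n7⇒n8  → match P1@[17:21]
[22] read 'c'  n8⇒n9 (via fail)
[23] read 'a'  n9⇒n10
[24] read 'a'  n10⇒n6 (via fail)
[25] read 'c'  n6⇒n7
[26] read 'c'  n7⇒n8  → match P1@[22:26]
[27] read 'c'  n8⇒n9 (via fail)
[28] read 'c'  n9⇒n9 (via fail)
[29] read 'c'  n9⇒n9 (via fail)
[30] read 'a'  n9⇒n10
[31] read 'b'  n10⇒n11
[32] read 'a'  n11⇒n12
[33] read 'a'  n12⇒n13  → match P0@[31:33],P2@[28:33],P4@[30:33]
[34] read 'b'  n13⇒n15 (via fail)
[35] read 'a'  n15⇒n18
[36] read 'c'  n18⇒n4 (via fail)
[37] read 'b'  n4⇒n1 (via fail)
[38] read 'a'  n1⇒n2
[39] read 'c'  n2⇒n4 (via fail)

Result: [[5,0],[5,4],[9,3],[13,0],[13,4],[16,0],[16,4],[21,1],[26,1],[33,0],[33,2],[33,4]]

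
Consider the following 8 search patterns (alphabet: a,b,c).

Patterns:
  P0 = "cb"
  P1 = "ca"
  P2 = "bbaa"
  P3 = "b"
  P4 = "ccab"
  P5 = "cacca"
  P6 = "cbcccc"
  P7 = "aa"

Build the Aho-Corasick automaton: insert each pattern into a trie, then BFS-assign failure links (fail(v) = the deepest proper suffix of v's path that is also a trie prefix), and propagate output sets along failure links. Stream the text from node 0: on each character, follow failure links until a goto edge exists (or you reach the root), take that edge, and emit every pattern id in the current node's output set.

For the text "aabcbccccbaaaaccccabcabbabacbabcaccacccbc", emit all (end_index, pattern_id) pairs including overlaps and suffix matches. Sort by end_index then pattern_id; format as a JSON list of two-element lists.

Construct AC machine:
Trie nodes:
  n0 'ε': a→18 b→4 c→1
  n1 'c': a→3 b→2 c→8
  n2 'cb': c→14  [P0 ends]
  n3 'ca': c→11  [P1 ends]
  n4 'b': b→5  [P3 ends]
  n5 'bb': a→6
  n6 'bba': a→7
  n7 'bbaa': ·  [P2 ends]
  n8 'cc': a→9
  n9 'cca': b→10
  n10 'ccab': ·  [P4 ends]
  n11 'cac': c→12
  n12 'cacc': a→13
  n13 'cacca': ·  [P5 ends]
  n14 'cbc': c→15
  n15 'cbcc': c→16
  n16 'cbccc': c→17
  n17 'cbcccc': ·  [P6 ends]
  n18 'a': a→19
  n19 'aa': ·  [P7 ends]

BFS fail/out derivation:
  fail(1) 'c': from fail(0)=0 chase 'c': 0 ⇒ 0;  out=∅∪out(0)=∅
  fail(4) 'b': from fail(0)=0 chase 'b': 0 ⇒ 0;  out={3}∪out(0)={3}
  fail(18) 'a': from fail(0)=0 chase 'a': 0 ⇒ 0;  out=∅∪out(0)=∅
  fail(2) 'cb': from fail(1)=0 chase 'b': 0 ⇒ 4;  out={0}∪out(4)={0,3}
  fail(3) 'ca': from fail(1)=0 chase 'a': 0 ⇒ 18;  out={1}∪out(18)={1}
  fail(5) 'bb': from fail(4)=0 chase 'b': 0 ⇒ 4;  out=∅∪out(4)={3}
  fail(8) 'cc': from fail(1)=0 chase 'c': 0 ⇒ 1;  out=∅∪out(1)=∅
  fail(19) 'aa': from fail(18)=0 chase 'a': 0 ⇒ 18;  out={7}∪out(18)={7}
  fail(6) 'bba': from fail(5)=4 chase 'a': 4→0 ⇒ 18;  out=∅∪out(18)=∅
  fail(9) 'cca': from fail(8)=1 chase 'a': 1 ⇒ 3;  out=∅∪out(3)={1}
  fail(11) 'cac': from fail(3)=18 chase 'c': 18→0 ⇒ 1;  out=∅∪out(1)=∅
  fail(14) 'cbc': from fail(2)=4 chase 'c': 4→0 ⇒ 1;  out=∅∪out(1)=∅
  fail(7) 'bbaa': from fail(6)=18 chase 'a': 18 ⇒ 19;  out={2}∪out(19)={2,7}
  fail(10) 'ccab': from fail(9)=3 chase 'b': 3→18→0 ⇒ 4;  out={4}∪out(4)={3,4}
  fail(12) 'cacc': from fail(11)=1 chase 'c': 1 ⇒ 8;  out=∅∪out(8)=∅
  fail(15) 'cbcc': from fail(14)=1 chase 'c': 1 ⇒ 8;  out=∅∪out(8)=∅
  fail(13) 'cacca': from fail(12)=8 chase 'a': 8 ⇒ 9;  out={5}∪out(9)={1,5}
  fail(16) 'cbccc': from fail(15)=8 chase 'c': 8→1 ⇒ 8;  out=∅∪out(8)=∅
  fail(17) 'cbcccc': from fail(16)=8 chase 'c': 8→1 ⇒ 8;  out={6}∪out(8)={6}

Text stream:
i=0 'a': node 0→18
i=1 'a': node 18→19  emit P7@[0:1]
i=2 'b': node 19→4 ·f  emit P3@[2:2]
i=3 'c': node 4→1 ·f
i=4 'b': node 1→2  emit P0@[3:4],P3@[4:4]
i=5 'c': node 2→14
i=6 'c': node 14→15
i=7 'c': node 15→16
i=8 'c': node 16→17  emit P6@[3:8]
i=9 'b': node 17→2 ·f  emit P0@[8:9],P3@[9:9]
i=10 'a': node 2→18 ·f
i=11 'a': node 18→19  emit P7@[10:11]
i=12 'a': node 19→19 ·f  emit P7@[11:12]
i=13 'a': node 19→19 ·f  emit P7@[12:13]
i=14 'c': node 19→1 ·f
i=15 'c': node 1→8
i=16 'c': node 8→8 ·f
i=17 'c': node 8→8 ·f
i=18 'a': node 8→9  emit P1@[17:18]
i=19 'b': node 9→10  emit P3@[19:19],P4@[16:19]
i=20 'c': node 10→1 ·f
i=21 'a': node 1→3  emit P1@[20:21]
i=22 'b': node 3→4 ·f  emit P3@[22:22]
i=23 'b': node 4→5  emit P3@[23:23]
i=24 'a': node 5→6
i=25 'b': node 6→4 ·f  emit P3@[25:25]
i=26 'a': node 4→18 ·f
i=27 'c': node 18→1 ·f
i=28 'b': node 1→2  emit P0@[27:28],P3@[28:28]
i=29 'a': node 2→18 ·f
i=30 'b': node 18→4 ·f  emit P3@[30:30]
i=31 'c': node 4→1 ·f
i=32 'a': node 1→3  emit P1@[31:32]
i=33 'c': node 3→11
i=34 'c': node 11→12
i=35 'a': node 12→13  emit P1@[34:35],P5@[31:35]
i=36 'c': node 13→11 ·f
i=37 'c': node 11→12
i=38 'c': node 12→8 ·f
i=39 'b': node 8→2 ·f  emit P0@[38:39],P3@[39:39]
i=40 'c': node 2→14

Result: [[1,7],[2,3],[4,0],[4,3],[8,6],[9,0],[9,3],[11,7],[12,7],[13,7],[18,1],[19,3],[19,4],[21,1],[22,3],[23,3],[25,3],[28,0],[28,3],[30,3],[32,1],[35,1],[35,5],[39,0],[39,3]]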